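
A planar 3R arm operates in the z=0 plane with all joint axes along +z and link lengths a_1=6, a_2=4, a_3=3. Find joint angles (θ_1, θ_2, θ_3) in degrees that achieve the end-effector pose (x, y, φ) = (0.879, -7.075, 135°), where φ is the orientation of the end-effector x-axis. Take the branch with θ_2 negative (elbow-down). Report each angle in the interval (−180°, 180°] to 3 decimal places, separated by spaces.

wrist centre = target − a_3·(cos φ, sin φ) = (3.0003, -9.1963)
cos θ_2 = (93.5742−6²−4²)/(2·6·4) = 0.8661; θ_2 = -29.9880° (elbow-down)
β = atan2(-9.1963,3.0003) = -71.9310°; ψ = atan2(-1.9993,9.4645) = -11.9278°
θ_1 = β − ψ = -60.0032°
θ_3 = φ − θ_1 − θ_2 = -135.0088° (wrapped to (-180°,180°])

-60.003 -29.988 -135.009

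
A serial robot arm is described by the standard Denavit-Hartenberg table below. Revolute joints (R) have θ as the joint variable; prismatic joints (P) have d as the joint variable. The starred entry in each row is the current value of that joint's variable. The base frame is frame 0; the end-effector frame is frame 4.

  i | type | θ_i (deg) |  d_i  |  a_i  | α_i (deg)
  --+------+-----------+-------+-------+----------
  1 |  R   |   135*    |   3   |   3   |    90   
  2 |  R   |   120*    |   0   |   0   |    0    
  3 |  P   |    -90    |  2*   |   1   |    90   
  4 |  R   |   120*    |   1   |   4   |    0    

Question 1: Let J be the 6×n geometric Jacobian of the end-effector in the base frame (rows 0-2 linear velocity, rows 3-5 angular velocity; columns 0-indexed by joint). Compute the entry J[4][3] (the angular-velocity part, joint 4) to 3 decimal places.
axis z_3 = (-0.3536,0.3536,-0.8660); lever o_n−o_3 = (3.3207,1.5783,-1.8660)
cross product → J_v[:, 3] = (0.7071,-3.5355,-1.7321)
J_ω[:, 3] = z_3
entry J[4][3] = 0.3536

0.354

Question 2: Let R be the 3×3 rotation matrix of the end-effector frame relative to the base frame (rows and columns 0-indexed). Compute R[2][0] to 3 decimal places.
-0.250

End-effector x-axis (col 0 of R) = (0.9186,0.3062,-0.2500)
R[2][0] = -0.2500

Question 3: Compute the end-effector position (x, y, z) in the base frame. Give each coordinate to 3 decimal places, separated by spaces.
2.001 5.726 1.634

after link 1: o_1 = (-2.1213, 2.1213, 3.0000)
after link 2: o_2 = (-2.1213, 2.1213, 3.0000)
after link 3: o_3 = (-1.3195, 4.1479, 3.5000)
after link 4: o_4 = (2.0012, 5.7262, 1.6340)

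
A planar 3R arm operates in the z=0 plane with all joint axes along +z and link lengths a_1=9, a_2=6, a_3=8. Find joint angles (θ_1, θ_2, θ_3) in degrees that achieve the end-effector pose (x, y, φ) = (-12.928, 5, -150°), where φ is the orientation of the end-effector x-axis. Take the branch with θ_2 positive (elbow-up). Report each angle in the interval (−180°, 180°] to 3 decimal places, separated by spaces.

wrist centre = target − a_3·(cos φ, sin φ) = (-5.9998, 9.0000)
cos θ_2 = (116.9976−9²−6²)/(2·9·6) = -0.0000; θ_2 = 90.0013° (elbow-up)
β = atan2(9.0000,-5.9998) = 123.6892°; ψ = atan2(6.0000,8.9999) = 33.6905°
θ_1 = β − ψ = 89.9987°
θ_3 = φ − θ_1 − θ_2 = 30.0000° (wrapped to (-180°,180°])

89.999 90.001 30.000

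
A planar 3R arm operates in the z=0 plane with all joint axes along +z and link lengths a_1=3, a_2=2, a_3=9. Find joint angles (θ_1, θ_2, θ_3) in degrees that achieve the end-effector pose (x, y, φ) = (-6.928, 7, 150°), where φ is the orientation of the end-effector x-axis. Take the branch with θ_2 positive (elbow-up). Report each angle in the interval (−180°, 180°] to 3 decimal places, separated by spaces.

29.996 119.998 0.006

wrist centre = target − a_3·(cos φ, sin φ) = (0.8662, 2.5000)
cos θ_2 = (7.0004−3²−2²)/(2·3·2) = -0.5000; θ_2 = 119.9981° (elbow-up)
β = atan2(2.5000,0.8662) = 70.8892°; ψ = atan2(1.7321,2.0001) = 40.8931°
θ_1 = β − ψ = 29.9961°
θ_3 = φ − θ_1 − θ_2 = 0.0058° (wrapped to (-180°,180°])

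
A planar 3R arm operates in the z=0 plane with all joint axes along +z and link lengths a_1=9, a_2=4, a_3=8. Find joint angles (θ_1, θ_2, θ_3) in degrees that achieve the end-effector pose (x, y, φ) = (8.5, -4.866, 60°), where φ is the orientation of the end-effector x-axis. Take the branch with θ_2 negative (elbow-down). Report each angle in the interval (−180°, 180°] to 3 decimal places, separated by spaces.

wrist centre = target − a_3·(cos φ, sin φ) = (4.5000, -11.7942)
cos θ_2 = (159.3532−9²−4²)/(2·9·4) = 0.8660; θ_2 = -30.0010° (elbow-down)
β = atan2(-11.7942,4.5000) = -69.1160°; ψ = atan2(-2.0001,12.4641) = -9.1163°
θ_1 = β − ψ = -59.9997°
θ_3 = φ − θ_1 − θ_2 = 150.0006° (wrapped to (-180°,180°])

-60.000 -30.001 150.001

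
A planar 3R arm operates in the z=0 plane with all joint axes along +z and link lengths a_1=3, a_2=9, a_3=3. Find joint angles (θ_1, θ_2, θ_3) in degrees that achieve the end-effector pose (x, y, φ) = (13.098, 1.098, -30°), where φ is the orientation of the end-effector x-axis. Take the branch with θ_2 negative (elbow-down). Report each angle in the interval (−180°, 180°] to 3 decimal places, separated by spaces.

60.002 -60.002 -29.999

wrist centre = target − a_3·(cos φ, sin φ) = (10.4999, 2.5980)
cos θ_2 = (116.9980−3²−9²)/(2·3·9) = 0.5000; θ_2 = -60.0024° (elbow-down)
β = atan2(2.5980,10.4999) = 13.8976°; ψ = atan2(-7.7944,7.4997) = -46.1041°
θ_1 = β − ψ = 60.0017°
θ_3 = φ − θ_1 − θ_2 = -29.9992° (wrapped to (-180°,180°])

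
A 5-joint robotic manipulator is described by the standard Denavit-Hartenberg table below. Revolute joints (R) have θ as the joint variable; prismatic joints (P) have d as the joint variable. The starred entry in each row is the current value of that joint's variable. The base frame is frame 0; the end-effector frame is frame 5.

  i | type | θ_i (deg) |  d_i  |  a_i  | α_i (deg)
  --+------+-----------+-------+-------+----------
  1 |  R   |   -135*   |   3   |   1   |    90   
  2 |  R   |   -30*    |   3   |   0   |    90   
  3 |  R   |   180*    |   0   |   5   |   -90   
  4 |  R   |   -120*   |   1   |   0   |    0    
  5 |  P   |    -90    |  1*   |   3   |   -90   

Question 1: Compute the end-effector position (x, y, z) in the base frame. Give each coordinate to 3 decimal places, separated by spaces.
-0.474 0.941 5.500

after link 1: o_1 = (-0.7071, -0.7071, 3.0000)
after link 2: o_2 = (-2.8284, 1.4142, 3.0000)
after link 3: o_3 = (0.2334, 4.4761, 5.5000)
after link 4: o_4 = (0.9405, 3.7690, 5.5000)
after link 5: o_5 = (-0.4737, 0.9405, 5.5000)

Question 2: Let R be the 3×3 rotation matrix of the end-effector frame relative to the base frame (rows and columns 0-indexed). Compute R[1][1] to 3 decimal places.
End-effector y-axis (col 1 of R) = (-0.7071,0.7071,0.0000)
R[1][1] = 0.7071

0.707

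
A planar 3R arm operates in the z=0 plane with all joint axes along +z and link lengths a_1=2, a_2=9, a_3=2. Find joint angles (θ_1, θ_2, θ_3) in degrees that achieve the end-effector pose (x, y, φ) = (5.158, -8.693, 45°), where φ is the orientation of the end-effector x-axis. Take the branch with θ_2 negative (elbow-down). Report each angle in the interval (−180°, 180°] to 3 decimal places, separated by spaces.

-44.985 -30.017 120.001

wrist centre = target − a_3·(cos φ, sin φ) = (3.7438, -10.1072)
cos θ_2 = (116.1717−2²−9²)/(2·2·9) = 0.8659; θ_2 = -30.0166° (elbow-down)
β = atan2(-10.1072,3.7438) = -69.6750°; ψ = atan2(-4.5023,9.7929) = -24.6904°
θ_1 = β − ψ = -44.9846°
θ_3 = φ − θ_1 − θ_2 = 120.0012° (wrapped to (-180°,180°])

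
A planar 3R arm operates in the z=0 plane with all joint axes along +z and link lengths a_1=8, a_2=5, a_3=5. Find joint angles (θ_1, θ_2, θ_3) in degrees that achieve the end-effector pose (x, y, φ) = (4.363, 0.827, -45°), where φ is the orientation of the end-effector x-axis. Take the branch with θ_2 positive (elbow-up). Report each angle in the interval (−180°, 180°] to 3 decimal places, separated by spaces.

wrist centre = target − a_3·(cos φ, sin φ) = (0.8275, 4.3625)
cos θ_2 = (19.7164−8²−5²)/(2·8·5) = -0.8660; θ_2 = 150.0022° (elbow-up)
β = atan2(4.3625,0.8275) = 79.2600°; ψ = atan2(2.4998,3.6698) = 34.2625°
θ_1 = β − ψ = 44.9975°
θ_3 = φ − θ_1 − θ_2 = 120.0003° (wrapped to (-180°,180°])

44.998 150.002 120.000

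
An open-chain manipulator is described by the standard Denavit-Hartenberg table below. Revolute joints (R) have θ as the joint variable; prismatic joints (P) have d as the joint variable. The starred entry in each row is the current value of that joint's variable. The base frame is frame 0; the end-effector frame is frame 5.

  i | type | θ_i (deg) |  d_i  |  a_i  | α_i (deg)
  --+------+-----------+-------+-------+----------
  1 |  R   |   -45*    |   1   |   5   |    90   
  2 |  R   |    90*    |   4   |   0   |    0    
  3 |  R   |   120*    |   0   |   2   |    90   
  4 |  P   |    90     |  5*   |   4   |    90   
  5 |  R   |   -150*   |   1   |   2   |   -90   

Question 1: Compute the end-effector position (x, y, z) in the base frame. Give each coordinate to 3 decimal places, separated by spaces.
-4.148 -4.716 2.964

after link 1: o_1 = (3.5355, -3.5355, 1.0000)
after link 2: o_2 = (0.7071, -6.3640, 1.0000)
after link 3: o_3 = (-0.5176, -5.1392, 0.0000)
after link 4: o_4 = (-5.1138, -6.1999, 4.3301)
after link 5: o_5 = (-4.1479, -4.7163, 2.9641)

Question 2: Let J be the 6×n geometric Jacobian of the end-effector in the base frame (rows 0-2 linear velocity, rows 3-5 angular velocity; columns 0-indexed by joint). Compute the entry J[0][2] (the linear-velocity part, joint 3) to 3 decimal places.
-1.389

axis z_2 = (-0.7071,-0.7071,0.0000); lever o_n−o_2 = (-4.8550,1.6476,1.9641)
cross product → J_v[:, 2] = (-1.3888,1.3888,-4.5981)
J_ω[:, 2] = z_2
entry J[0][2] = -1.3888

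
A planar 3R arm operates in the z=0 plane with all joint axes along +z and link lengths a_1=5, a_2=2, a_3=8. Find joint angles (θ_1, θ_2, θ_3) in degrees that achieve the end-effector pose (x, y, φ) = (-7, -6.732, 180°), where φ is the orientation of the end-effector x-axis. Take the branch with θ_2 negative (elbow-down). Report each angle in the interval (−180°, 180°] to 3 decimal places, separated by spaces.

wrist centre = target − a_3·(cos φ, sin φ) = (1.0000, -6.7320)
cos θ_2 = (46.3198−5²−2²)/(2·5·2) = 0.8660; θ_2 = -30.0039° (elbow-down)
β = atan2(-6.7320,1.0000) = -81.5508°; ψ = atan2(-1.0001,6.7320) = -8.4502°
θ_1 = β − ψ = -73.1006°
θ_3 = φ − θ_1 − θ_2 = -76.8954° (wrapped to (-180°,180°])

-73.101 -30.004 -76.895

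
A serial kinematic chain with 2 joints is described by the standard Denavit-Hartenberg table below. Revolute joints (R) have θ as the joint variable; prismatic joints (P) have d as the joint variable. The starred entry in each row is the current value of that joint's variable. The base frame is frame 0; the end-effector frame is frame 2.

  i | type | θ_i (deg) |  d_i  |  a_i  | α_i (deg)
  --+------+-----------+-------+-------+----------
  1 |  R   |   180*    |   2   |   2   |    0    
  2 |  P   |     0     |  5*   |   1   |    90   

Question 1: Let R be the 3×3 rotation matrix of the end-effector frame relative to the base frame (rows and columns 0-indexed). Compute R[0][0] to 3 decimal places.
End-effector x-axis (col 0 of R) = (-1.0000,0.0000,0.0000)
R[0][0] = -1.0000

-1.000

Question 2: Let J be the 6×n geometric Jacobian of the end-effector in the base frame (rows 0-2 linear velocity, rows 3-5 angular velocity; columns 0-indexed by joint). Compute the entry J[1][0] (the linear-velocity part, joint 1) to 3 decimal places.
axis z_0 = ẑ; lever o_n−o_0 = (-3.0000,0.0000,7.0000)
cross product → J_v[:, 0] = (-0.0000,-3.0000,0.0000)
J_ω[:, 0] = z_0
entry J[1][0] = -3.0000

-3.000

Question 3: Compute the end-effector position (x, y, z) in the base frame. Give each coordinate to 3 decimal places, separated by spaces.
after link 1: o_1 = (-2.0000, 0.0000, 2.0000)
after link 2: o_2 = (-3.0000, 0.0000, 7.0000)

-3.000 0.000 7.000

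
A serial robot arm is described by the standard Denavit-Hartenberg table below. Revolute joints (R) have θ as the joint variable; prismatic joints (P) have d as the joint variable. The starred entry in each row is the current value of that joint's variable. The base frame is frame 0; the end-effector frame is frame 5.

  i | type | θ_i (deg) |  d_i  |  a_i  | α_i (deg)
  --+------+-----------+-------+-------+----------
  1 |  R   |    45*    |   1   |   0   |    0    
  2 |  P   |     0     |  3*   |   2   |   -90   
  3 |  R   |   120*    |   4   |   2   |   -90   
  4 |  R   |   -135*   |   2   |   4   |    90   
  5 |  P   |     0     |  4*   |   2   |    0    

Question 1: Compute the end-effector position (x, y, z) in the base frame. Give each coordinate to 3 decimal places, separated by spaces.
-1.846 5.811 9.392

after link 1: o_1 = (0.0000, 0.0000, 1.0000)
after link 2: o_2 = (1.4142, 1.4142, 4.0000)
after link 3: o_3 = (-2.1213, 3.5355, 2.2679)
after link 4: o_4 = (-4.3461, 5.3108, 5.7174)
after link 5: o_5 = (-1.8461, 5.8108, 9.3917)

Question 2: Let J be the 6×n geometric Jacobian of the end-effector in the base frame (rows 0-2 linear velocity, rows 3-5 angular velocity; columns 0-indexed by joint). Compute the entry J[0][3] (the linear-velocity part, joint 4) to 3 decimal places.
axis z_3 = (-0.6124,-0.6124,0.5000); lever o_n−o_3 = (0.2753,2.2753,7.1237)
cross product → J_v[:, 3] = (-5.5000,4.5000,-1.2247)
J_ω[:, 3] = z_3
entry J[0][3] = -5.5000

-5.500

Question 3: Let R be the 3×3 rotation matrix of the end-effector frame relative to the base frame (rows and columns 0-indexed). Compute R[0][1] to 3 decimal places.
End-effector y-axis (col 1 of R) = (-0.6124,-0.6124,0.5000)
R[0][1] = -0.6124

-0.612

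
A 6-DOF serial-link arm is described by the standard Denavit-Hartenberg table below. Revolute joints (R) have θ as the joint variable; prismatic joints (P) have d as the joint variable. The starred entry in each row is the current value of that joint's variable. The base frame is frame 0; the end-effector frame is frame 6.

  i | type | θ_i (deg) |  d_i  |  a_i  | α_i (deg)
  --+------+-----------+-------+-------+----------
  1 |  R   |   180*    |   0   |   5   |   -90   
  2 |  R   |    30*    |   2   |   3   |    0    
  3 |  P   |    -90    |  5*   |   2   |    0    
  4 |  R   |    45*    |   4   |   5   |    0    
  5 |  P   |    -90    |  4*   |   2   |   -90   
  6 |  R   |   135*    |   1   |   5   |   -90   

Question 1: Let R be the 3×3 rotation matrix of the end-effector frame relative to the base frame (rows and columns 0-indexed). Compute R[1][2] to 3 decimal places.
End-effector z-axis (col 2 of R) = (-0.1830,-0.7071,-0.6830)
R[1][2] = -0.7071

-0.707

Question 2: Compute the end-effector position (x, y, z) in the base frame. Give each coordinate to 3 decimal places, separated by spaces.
after link 1: o_1 = (-5.0000, 0.0000, 0.0000)
after link 2: o_2 = (-7.5981, -2.0000, -1.5000)
after link 3: o_3 = (-8.5981, -7.0000, 0.2321)
after link 4: o_4 = (-13.4277, -11.0000, 1.5261)
after link 5: o_5 = (-12.9101, -15.0000, 3.4580)
after link 6: o_6 = (-14.7911, -11.4645, 0.3018)

-14.791 -11.464 0.302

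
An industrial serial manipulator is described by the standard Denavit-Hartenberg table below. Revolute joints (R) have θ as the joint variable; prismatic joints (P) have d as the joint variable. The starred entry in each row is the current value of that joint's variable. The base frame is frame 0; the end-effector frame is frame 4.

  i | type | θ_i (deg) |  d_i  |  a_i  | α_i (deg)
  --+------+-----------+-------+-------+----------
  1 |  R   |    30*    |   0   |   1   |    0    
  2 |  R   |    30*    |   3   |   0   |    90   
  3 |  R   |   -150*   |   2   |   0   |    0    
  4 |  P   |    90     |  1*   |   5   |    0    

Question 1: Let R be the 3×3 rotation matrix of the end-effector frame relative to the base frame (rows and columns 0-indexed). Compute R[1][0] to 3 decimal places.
0.433

End-effector x-axis (col 0 of R) = (0.2500,0.4330,-0.8660)
R[1][0] = 0.4330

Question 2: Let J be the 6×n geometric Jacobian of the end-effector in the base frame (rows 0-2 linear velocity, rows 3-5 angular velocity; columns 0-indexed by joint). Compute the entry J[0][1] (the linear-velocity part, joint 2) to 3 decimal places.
-0.665

axis z_1 = (0.0000,0.0000,1.0000); lever o_n−o_1 = (3.8481,0.6651,-1.3301)
cross product → J_v[:, 1] = (-0.6651,3.8481,0.0000)
J_ω[:, 1] = z_1
entry J[0][1] = -0.6651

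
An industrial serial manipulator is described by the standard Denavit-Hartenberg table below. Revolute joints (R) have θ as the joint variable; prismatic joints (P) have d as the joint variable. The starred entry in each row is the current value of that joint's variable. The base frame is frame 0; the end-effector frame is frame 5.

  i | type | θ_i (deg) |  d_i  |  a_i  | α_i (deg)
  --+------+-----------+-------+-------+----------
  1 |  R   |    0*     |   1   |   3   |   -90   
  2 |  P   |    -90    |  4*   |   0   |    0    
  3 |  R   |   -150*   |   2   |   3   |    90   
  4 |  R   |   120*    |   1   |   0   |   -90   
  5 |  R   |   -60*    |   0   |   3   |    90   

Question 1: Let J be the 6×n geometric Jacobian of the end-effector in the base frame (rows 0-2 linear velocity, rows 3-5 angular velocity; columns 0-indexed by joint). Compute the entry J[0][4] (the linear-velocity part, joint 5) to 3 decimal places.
axis z_4 = (0.4330,-0.5000,0.7500); lever o_n−o_4 = (2.6250,1.2990,-0.6495)
cross product → J_v[:, 4] = (-0.6495,2.2500,1.8750)
J_ω[:, 4] = z_4
entry J[0][4] = -0.6495

-0.650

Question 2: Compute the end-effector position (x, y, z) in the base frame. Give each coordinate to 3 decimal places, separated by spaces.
4.991 7.299 -2.748

after link 1: o_1 = (3.0000, 0.0000, 1.0000)
after link 2: o_2 = (3.0000, 4.0000, 1.0000)
after link 3: o_3 = (1.5000, 6.0000, -1.5981)
after link 4: o_4 = (2.3660, 6.0000, -2.0981)
after link 5: o_5 = (4.9910, 7.2990, -2.7476)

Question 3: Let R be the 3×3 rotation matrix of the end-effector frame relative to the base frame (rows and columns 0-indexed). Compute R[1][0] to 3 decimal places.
End-effector x-axis (col 0 of R) = (0.8750,0.4330,-0.2165)
R[1][0] = 0.4330

0.433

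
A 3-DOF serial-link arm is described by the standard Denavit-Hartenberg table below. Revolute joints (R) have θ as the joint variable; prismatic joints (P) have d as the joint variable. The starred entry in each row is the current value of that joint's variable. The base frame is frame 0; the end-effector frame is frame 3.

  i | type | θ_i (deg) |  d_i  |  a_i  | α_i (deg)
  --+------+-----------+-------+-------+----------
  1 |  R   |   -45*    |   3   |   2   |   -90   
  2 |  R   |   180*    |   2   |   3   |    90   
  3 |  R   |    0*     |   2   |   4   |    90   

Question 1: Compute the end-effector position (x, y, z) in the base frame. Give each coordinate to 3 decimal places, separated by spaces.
after link 1: o_1 = (1.4142, -1.4142, 3.0000)
after link 2: o_2 = (0.7071, 2.1213, 3.0000)
after link 3: o_3 = (-2.1213, 4.9497, 1.0000)

-2.121 4.950 1.000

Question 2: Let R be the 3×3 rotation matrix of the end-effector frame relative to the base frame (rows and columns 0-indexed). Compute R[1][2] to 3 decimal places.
-0.707

End-effector z-axis (col 2 of R) = (-0.7071,-0.7071,-0.0000)
R[1][2] = -0.7071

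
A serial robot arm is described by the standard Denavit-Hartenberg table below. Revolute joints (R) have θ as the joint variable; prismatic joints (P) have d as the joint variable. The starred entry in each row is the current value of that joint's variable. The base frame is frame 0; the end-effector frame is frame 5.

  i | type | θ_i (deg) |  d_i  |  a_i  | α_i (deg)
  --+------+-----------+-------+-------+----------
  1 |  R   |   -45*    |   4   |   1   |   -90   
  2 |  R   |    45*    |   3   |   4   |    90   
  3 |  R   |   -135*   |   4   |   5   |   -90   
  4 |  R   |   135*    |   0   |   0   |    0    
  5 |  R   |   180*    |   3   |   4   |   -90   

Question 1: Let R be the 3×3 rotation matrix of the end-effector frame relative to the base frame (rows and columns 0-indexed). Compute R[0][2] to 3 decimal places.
End-effector z-axis (col 2 of R) = (-0.9571,0.2500,-0.1464)
R[0][2] = -0.9571

-0.957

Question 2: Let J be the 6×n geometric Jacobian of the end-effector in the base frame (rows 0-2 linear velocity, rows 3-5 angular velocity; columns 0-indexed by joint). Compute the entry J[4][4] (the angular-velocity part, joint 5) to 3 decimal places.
-0.854

axis z_4 = (-0.1464,-0.8536,-0.5000); lever o_n−o_4 = (-1.4393,-4.3891,1.9142)
cross product → J_v[:, 4] = (-3.8284,1.0000,-0.5858)
J_ω[:, 4] = z_4
entry J[4][4] = -0.8536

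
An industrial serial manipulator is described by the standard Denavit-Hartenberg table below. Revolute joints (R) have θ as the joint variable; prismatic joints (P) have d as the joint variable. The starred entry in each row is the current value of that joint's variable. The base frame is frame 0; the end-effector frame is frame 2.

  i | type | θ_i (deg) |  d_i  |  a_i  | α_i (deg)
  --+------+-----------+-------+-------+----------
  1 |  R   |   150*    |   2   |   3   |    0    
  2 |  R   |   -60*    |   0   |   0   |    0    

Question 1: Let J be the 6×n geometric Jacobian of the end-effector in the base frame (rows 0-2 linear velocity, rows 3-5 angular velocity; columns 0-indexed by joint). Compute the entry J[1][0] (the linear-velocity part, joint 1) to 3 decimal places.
-2.598

axis z_0 = ẑ; lever o_n−o_0 = (-2.5981,1.5000,2.0000)
cross product → J_v[:, 0] = (-1.5000,-2.5981,0.0000)
J_ω[:, 0] = z_0
entry J[1][0] = -2.5981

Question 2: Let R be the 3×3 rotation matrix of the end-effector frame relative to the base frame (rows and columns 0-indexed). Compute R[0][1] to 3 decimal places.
-1.000

End-effector y-axis (col 1 of R) = (-1.0000,-0.0000,0.0000)
R[0][1] = -1.0000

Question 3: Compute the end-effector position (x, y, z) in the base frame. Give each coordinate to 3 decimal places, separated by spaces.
-2.598 1.500 2.000

after link 1: o_1 = (-2.5981, 1.5000, 2.0000)
after link 2: o_2 = (-2.5981, 1.5000, 2.0000)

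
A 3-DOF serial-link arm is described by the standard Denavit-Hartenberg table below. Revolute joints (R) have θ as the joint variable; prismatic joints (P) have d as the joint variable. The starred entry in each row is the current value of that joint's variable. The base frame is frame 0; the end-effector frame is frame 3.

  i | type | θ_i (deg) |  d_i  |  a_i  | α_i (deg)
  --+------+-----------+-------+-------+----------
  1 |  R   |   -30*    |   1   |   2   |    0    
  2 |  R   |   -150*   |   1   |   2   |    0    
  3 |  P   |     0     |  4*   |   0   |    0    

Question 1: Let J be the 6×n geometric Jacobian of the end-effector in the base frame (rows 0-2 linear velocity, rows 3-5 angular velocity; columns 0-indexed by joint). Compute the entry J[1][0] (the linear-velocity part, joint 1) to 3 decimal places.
axis z_0 = ẑ; lever o_n−o_0 = (-0.2679,-1.0000,6.0000)
cross product → J_v[:, 0] = (1.0000,-0.2679,0.0000)
J_ω[:, 0] = z_0
entry J[1][0] = -0.2679

-0.268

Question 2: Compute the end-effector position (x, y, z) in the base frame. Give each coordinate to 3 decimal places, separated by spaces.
after link 1: o_1 = (1.7321, -1.0000, 1.0000)
after link 2: o_2 = (-0.2679, -1.0000, 2.0000)
after link 3: o_3 = (-0.2679, -1.0000, 6.0000)

-0.268 -1.000 6.000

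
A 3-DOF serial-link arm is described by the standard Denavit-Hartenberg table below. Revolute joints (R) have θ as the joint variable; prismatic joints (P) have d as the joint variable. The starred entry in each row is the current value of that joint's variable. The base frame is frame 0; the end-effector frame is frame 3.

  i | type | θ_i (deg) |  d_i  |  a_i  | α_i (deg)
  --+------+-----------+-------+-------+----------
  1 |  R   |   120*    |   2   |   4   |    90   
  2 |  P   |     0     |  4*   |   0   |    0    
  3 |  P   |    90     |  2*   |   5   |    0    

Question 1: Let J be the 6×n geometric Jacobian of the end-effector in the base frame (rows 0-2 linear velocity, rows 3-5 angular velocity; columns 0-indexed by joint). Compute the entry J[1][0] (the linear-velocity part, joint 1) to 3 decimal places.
axis z_0 = ẑ; lever o_n−o_0 = (3.1962,6.4641,7.0000)
cross product → J_v[:, 0] = (-6.4641,3.1962,0.0000)
J_ω[:, 0] = z_0
entry J[1][0] = 3.1962

3.196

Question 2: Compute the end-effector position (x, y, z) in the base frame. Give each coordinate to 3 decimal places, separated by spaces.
3.196 6.464 7.000

after link 1: o_1 = (-2.0000, 3.4641, 2.0000)
after link 2: o_2 = (1.4641, 5.4641, 2.0000)
after link 3: o_3 = (3.1962, 6.4641, 7.0000)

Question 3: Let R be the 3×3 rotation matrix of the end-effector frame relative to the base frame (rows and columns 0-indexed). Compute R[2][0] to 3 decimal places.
End-effector x-axis (col 0 of R) = (-0.0000,0.0000,1.0000)
R[2][0] = 1.0000

1.000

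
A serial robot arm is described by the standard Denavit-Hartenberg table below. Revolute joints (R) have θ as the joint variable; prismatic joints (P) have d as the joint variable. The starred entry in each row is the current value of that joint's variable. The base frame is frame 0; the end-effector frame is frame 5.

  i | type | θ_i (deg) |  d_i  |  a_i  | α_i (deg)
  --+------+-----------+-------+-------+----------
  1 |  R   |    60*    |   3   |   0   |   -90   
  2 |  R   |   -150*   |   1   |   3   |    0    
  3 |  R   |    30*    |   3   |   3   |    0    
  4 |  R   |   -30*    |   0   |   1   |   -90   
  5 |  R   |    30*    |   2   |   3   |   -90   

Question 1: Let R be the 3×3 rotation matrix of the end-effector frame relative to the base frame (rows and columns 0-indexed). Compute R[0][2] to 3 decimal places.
0.967

End-effector z-axis (col 2 of R) = (0.9665,-0.0580,-0.2500)
R[0][2] = 0.9665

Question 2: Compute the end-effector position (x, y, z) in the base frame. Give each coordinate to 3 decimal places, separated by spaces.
after link 1: o_1 = (0.0000, 0.0000, 3.0000)
after link 2: o_2 = (-2.1651, -1.7500, 4.5000)
after link 3: o_3 = (-5.5131, -1.5490, 7.0981)
after link 4: o_4 = (-5.9462, -2.2990, 7.5981)
after link 5: o_5 = (-5.2721, -4.1316, 10.6292)

-5.272 -4.132 10.629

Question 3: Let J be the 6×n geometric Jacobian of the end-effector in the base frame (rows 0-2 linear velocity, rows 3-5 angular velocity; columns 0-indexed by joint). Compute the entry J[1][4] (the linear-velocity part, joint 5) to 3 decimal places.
axis z_4 = (0.2500,0.4330,0.8660); lever o_n−o_4 = (0.6740,-1.8325,3.0311)
cross product → J_v[:, 4] = (2.8995,-0.1740,-0.7500)
J_ω[:, 4] = z_4
entry J[1][4] = -0.1740

-0.174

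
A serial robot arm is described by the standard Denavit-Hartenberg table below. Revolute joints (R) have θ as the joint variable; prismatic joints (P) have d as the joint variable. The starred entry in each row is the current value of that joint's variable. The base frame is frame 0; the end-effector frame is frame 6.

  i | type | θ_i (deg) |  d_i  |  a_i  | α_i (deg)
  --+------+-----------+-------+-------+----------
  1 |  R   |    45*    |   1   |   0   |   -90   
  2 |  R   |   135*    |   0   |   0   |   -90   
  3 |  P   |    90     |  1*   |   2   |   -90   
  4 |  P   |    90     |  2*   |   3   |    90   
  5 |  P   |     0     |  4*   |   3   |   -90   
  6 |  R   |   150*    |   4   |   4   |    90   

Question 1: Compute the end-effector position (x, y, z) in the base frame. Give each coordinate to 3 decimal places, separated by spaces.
after link 1: o_1 = (0.0000, 0.0000, 1.0000)
after link 2: o_2 = (0.0000, 0.0000, 1.0000)
after link 3: o_3 = (0.9142, -1.9142, 1.7071)
after link 4: o_4 = (3.4142, 0.5858, 1.0000)
after link 5: o_5 = (7.7426, -0.7426, -1.1213)
after link 6: o_6 = (6.5964, 0.9395, 4.1566)

6.596 0.940 4.157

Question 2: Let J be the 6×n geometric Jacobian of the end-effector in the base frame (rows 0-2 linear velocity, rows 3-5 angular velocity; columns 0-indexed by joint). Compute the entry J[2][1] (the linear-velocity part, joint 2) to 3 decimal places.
-5.329

axis z_1 = (-0.7071,0.7071,0.0000); lever o_n−o_1 = (6.5964,0.9395,3.1566)
cross product → J_v[:, 1] = (2.2321,2.2321,-5.3287)
J_ω[:, 1] = z_1
entry J[2][1] = -5.3287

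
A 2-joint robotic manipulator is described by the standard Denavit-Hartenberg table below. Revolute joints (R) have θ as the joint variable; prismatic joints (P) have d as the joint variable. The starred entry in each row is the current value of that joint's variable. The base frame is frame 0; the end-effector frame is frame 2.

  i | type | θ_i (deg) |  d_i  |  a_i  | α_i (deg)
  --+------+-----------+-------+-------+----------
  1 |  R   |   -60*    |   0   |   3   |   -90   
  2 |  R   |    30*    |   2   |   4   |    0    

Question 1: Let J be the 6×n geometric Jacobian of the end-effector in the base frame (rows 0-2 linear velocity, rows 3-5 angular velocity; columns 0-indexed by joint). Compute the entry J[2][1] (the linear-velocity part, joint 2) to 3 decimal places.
axis z_1 = (0.8660,0.5000,0.0000); lever o_n−o_1 = (3.4641,-2.0000,-2.0000)
cross product → J_v[:, 1] = (-1.0000,1.7321,-3.4641)
J_ω[:, 1] = z_1
entry J[2][1] = -3.4641

-3.464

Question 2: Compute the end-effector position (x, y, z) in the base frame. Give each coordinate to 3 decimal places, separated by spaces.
after link 1: o_1 = (1.5000, -2.5981, 0.0000)
after link 2: o_2 = (4.9641, -4.5981, -2.0000)

4.964 -4.598 -2.000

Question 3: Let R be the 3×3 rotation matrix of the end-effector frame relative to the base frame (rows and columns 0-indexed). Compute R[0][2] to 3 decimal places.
End-effector z-axis (col 2 of R) = (0.8660,0.5000,0.0000)
R[0][2] = 0.8660

0.866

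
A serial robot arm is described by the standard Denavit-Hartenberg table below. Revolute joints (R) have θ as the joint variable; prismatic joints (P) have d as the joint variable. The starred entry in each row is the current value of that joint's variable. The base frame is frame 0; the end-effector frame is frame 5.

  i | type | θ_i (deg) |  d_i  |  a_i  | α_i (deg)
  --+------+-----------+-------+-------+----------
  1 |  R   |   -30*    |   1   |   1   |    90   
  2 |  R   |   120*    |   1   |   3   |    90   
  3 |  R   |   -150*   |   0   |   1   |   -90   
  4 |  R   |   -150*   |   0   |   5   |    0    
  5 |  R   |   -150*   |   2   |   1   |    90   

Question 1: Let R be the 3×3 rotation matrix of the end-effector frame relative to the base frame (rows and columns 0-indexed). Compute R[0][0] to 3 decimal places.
End-effector x-axis (col 0 of R) = (-0.3370,0.4833,-0.8080)
R[0][0] = -0.3370

-0.337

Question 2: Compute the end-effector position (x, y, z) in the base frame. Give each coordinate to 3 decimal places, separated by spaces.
after link 1: o_1 = (0.8660, -0.5000, 1.0000)
after link 2: o_2 = (-0.9330, -0.6160, 3.5981)
after link 3: o_3 = (-0.3080, -0.3995, 2.8481)
after link 4: o_4 = (-1.1393, -2.4196, 7.3457)
after link 5: o_5 = (-1.0433, -0.1863, 7.4037)

-1.043 -0.186 7.404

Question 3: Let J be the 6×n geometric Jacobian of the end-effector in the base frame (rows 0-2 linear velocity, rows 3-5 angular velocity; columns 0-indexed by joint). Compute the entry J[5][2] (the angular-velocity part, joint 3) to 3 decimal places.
axis z_2 = (0.7500,-0.4330,0.5000); lever o_n−o_2 = (-0.1103,0.4297,3.8056)
cross product → J_v[:, 2] = (-1.8627,-2.9094,0.2745)
J_ω[:, 2] = z_2
entry J[5][2] = 0.5000

0.500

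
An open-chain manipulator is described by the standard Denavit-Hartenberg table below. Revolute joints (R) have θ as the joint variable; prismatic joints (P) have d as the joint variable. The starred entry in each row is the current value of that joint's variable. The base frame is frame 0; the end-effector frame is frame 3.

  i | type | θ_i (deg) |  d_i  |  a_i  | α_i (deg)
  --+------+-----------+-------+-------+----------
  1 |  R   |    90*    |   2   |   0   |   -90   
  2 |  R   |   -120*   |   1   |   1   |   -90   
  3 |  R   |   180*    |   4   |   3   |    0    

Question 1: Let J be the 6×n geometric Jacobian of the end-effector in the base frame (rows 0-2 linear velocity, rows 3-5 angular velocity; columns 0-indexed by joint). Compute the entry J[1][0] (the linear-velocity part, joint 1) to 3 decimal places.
axis z_0 = ẑ; lever o_n−o_0 = (-1.0000,4.4641,2.2679)
cross product → J_v[:, 0] = (-4.4641,-1.0000,0.0000)
J_ω[:, 0] = z_0
entry J[1][0] = -1.0000

-1.000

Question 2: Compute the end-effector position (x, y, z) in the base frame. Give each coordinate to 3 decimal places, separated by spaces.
after link 1: o_1 = (0.0000, 0.0000, 2.0000)
after link 2: o_2 = (-1.0000, -0.5000, 2.8660)
after link 3: o_3 = (-1.0000, 4.4641, 2.2679)

-1.000 4.464 2.268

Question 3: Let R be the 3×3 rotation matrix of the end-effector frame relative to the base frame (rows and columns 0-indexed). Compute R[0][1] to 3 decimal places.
End-effector y-axis (col 1 of R) = (-1.0000,0.0000,-0.0000)
R[0][1] = -1.0000

-1.000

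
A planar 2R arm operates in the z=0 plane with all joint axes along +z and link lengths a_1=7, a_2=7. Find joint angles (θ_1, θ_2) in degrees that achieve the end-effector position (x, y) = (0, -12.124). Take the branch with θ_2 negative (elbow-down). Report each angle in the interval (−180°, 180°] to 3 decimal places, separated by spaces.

-59.997 -60.006

cos θ_2 = (146.9914−7²−7²)/(2·7·7) = 0.4999; θ_2 = -60.0058° (elbow-down)
β = atan2(-12.1240,0.0000) = -90.0000°; ψ = atan2(-6.0625,10.4994) = -30.0029°
θ_1 = β − ψ = -59.9971°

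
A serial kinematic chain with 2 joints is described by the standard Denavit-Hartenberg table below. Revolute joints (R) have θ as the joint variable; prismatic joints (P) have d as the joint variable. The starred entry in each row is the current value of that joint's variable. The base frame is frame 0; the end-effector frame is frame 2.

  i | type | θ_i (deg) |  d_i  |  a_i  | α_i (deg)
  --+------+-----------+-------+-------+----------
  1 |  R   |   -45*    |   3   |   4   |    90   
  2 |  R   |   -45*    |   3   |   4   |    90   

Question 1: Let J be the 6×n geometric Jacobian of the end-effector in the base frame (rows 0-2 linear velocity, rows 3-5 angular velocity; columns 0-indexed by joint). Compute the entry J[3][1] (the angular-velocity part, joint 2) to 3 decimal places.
axis z_1 = (-0.7071,-0.7071,0.0000); lever o_n−o_1 = (-0.1213,-4.1213,-2.8284)
cross product → J_v[:, 1] = (2.0000,-2.0000,2.8284)
J_ω[:, 1] = z_1
entry J[3][1] = -0.7071

-0.707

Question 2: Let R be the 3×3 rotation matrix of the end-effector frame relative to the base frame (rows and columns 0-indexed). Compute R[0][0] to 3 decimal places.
End-effector x-axis (col 0 of R) = (0.5000,-0.5000,-0.7071)
R[0][0] = 0.5000

0.500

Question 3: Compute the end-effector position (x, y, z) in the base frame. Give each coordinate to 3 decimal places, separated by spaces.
after link 1: o_1 = (2.8284, -2.8284, 3.0000)
after link 2: o_2 = (2.7071, -6.9497, 0.1716)

2.707 -6.950 0.172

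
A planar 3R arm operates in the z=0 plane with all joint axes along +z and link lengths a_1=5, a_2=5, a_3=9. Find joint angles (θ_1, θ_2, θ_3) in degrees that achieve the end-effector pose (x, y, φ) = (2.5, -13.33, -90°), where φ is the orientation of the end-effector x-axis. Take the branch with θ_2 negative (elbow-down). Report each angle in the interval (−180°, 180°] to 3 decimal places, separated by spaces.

wrist centre = target − a_3·(cos φ, sin φ) = (2.5000, -4.3300)
cos θ_2 = (24.9989−5²−5²)/(2·5·5) = -0.5000; θ_2 = -120.0015° (elbow-down)
β = atan2(-4.3300,2.5000) = -59.9993°; ψ = atan2(-4.3301,2.4999) = -60.0007°
θ_1 = β − ψ = 0.0015°
θ_3 = φ − θ_1 − θ_2 = 30.0000° (wrapped to (-180°,180°])

0.001 -120.001 30.000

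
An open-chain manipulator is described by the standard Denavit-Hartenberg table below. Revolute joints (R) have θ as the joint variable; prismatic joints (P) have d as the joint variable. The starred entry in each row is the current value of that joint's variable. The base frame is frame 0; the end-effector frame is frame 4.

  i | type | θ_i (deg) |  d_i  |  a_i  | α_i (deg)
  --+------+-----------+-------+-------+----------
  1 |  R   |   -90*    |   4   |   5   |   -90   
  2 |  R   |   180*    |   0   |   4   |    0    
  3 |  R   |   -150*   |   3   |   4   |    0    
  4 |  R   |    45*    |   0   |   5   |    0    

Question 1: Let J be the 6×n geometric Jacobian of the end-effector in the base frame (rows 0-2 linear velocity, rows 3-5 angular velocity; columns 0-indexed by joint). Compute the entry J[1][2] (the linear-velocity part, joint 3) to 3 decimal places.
6.830

axis z_2 = (1.0000,0.0000,0.0000); lever o_n−o_2 = (3.0000,-4.7582,-6.8296)
cross product → J_v[:, 2] = (-0.0000,6.8296,-4.7582)
J_ω[:, 2] = z_2
entry J[1][2] = 6.8296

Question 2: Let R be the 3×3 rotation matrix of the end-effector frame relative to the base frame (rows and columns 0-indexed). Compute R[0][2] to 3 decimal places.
1.000

End-effector z-axis (col 2 of R) = (1.0000,0.0000,0.0000)
R[0][2] = 1.0000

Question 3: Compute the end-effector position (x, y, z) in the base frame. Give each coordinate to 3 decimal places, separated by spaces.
3.000 -5.758 -2.830

after link 1: o_1 = (0.0000, -5.0000, 4.0000)
after link 2: o_2 = (0.0000, -1.0000, 4.0000)
after link 3: o_3 = (3.0000, -4.4641, 2.0000)
after link 4: o_4 = (3.0000, -5.7582, -2.8296)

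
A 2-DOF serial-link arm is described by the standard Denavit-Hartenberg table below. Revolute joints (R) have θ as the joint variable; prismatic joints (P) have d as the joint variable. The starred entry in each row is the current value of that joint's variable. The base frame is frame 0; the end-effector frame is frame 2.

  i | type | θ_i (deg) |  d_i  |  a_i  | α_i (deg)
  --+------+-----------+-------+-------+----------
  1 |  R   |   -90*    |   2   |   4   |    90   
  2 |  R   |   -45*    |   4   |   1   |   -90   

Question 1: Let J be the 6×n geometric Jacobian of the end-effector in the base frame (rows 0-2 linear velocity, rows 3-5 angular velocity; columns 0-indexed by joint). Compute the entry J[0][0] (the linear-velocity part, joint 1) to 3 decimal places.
4.707

axis z_0 = ẑ; lever o_n−o_0 = (-4.0000,-4.7071,1.2929)
cross product → J_v[:, 0] = (4.7071,-4.0000,0.0000)
J_ω[:, 0] = z_0
entry J[0][0] = 4.7071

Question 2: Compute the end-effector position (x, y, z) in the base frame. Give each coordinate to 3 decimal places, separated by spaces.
-4.000 -4.707 1.293

after link 1: o_1 = (0.0000, -4.0000, 2.0000)
after link 2: o_2 = (-4.0000, -4.7071, 1.2929)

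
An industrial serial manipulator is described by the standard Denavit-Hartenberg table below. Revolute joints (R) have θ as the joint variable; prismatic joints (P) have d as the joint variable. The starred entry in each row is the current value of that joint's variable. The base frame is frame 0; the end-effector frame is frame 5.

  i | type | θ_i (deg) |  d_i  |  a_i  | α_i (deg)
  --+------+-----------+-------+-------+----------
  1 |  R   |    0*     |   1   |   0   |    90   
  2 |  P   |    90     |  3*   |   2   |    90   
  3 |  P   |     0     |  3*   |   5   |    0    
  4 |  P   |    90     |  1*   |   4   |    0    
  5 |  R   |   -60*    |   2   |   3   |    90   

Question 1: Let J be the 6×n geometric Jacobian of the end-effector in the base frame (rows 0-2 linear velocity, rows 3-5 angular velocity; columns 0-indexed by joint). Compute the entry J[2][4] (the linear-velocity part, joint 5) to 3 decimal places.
axis z_4 = (1.0000,-0.0000,-0.0000); lever o_n−o_4 = (2.0000,-1.5000,2.5981)
cross product → J_v[:, 4] = (-0.0000,-2.5981,-1.5000)
J_ω[:, 4] = z_4
entry J[2][4] = -1.5000

-1.500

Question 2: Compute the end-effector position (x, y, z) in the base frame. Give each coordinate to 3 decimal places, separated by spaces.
6.000 -8.500 10.598

after link 1: o_1 = (0.0000, 0.0000, 1.0000)
after link 2: o_2 = (0.0000, -3.0000, 3.0000)
after link 3: o_3 = (3.0000, -3.0000, 8.0000)
after link 4: o_4 = (4.0000, -7.0000, 8.0000)
after link 5: o_5 = (6.0000, -8.5000, 10.5981)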